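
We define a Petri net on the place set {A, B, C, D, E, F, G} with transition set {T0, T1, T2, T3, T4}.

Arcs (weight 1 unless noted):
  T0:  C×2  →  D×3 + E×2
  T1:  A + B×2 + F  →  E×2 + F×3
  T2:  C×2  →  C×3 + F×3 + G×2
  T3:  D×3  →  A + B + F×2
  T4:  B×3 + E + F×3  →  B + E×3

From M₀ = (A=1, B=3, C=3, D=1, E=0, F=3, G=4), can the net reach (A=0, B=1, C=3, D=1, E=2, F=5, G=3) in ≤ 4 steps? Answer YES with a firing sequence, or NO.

NO — not reachable within 4 firings

depth 0: 1 marking
depth 1: 4 markings reached so far
depth 2: 10 markings reached so far
depth 3: 19 markings reached so far
depth 4: 33 markings reached so far
target is not among the 33 markings reachable within 4 steps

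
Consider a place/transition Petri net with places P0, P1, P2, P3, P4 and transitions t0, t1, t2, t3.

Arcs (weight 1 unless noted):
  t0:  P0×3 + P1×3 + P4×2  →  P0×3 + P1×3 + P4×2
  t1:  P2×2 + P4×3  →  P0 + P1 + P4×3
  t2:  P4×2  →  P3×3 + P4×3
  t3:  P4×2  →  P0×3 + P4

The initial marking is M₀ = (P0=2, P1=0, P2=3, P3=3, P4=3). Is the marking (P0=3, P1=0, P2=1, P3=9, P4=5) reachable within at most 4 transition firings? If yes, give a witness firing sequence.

depth 0: 1 marking
depth 1: 4 markings reached so far
depth 2: 9 markings reached so far
depth 3: 15 markings reached so far
depth 4: 22 markings reached so far
target is not among the 22 markings reachable within 4 steps

NO — not reachable within 4 firings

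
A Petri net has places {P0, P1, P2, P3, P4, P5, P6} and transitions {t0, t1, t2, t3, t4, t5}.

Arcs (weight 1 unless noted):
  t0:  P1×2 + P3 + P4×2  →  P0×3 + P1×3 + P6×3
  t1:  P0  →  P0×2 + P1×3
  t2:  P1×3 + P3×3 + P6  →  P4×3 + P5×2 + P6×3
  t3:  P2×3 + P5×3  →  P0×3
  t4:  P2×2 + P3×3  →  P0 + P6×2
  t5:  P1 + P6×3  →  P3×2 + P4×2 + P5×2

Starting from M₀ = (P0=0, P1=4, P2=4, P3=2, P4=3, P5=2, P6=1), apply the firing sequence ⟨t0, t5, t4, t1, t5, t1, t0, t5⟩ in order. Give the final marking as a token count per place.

step 1: fire t0:  (P0=0, P1=4, P2=4, P3=2, P4=3, P5=2, P6=1) → (P0=3, P1=5, P2=4, P3=1, P4=1, P5=2, P6=4)
step 2: fire t5:  (P0=3, P1=5, P2=4, P3=1, P4=1, P5=2, P6=4) → (P0=3, P1=4, P2=4, P3=3, P4=3, P5=4, P6=1)
step 3: fire t4:  (P0=3, P1=4, P2=4, P3=3, P4=3, P5=4, P6=1) → (P0=4, P1=4, P2=2, P3=0, P4=3, P5=4, P6=3)
step 4: fire t1:  (P0=4, P1=4, P2=2, P3=0, P4=3, P5=4, P6=3) → (P0=5, P1=7, P2=2, P3=0, P4=3, P5=4, P6=3)
step 5: fire t5:  (P0=5, P1=7, P2=2, P3=0, P4=3, P5=4, P6=3) → (P0=5, P1=6, P2=2, P3=2, P4=5, P5=6, P6=0)
step 6: fire t1:  (P0=5, P1=6, P2=2, P3=2, P4=5, P5=6, P6=0) → (P0=6, P1=9, P2=2, P3=2, P4=5, P5=6, P6=0)
step 7: fire t0:  (P0=6, P1=9, P2=2, P3=2, P4=5, P5=6, P6=0) → (P0=9, P1=10, P2=2, P3=1, P4=3, P5=6, P6=3)
step 8: fire t5:  (P0=9, P1=10, P2=2, P3=1, P4=3, P5=6, P6=3) → (P0=9, P1=9, P2=2, P3=3, P4=5, P5=8, P6=0)

(P0=9, P1=9, P2=2, P3=3, P4=5, P5=8, P6=0)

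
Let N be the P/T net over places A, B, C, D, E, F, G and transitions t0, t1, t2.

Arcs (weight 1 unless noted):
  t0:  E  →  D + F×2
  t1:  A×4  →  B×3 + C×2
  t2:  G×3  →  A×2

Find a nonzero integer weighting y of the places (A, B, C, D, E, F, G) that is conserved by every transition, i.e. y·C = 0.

Incidence matrix C (rows=places, cols=transitions):
       t0   t1   t2
    A   0   -4    2
    B   0    3    0
    C   0    2    0
    D   1    0    0
    E  -1    0    0
    F   2    0    0
    G   0    0   -3

Candidate y = [0, 2, -3, 0, 0, 0, 0]; check y·C column-wise:
  col t0: 2·0 + -3·0 + 0·1 + 0·-1 + 0·2 = 0
  col t1: 0·-4 + 2·3 + -3·2 = 0
  col t2: 0·2 + 2·0 + -3·0 + 0·-3 = 0

y = (A:0, B:2, C:-3, D:0, E:0, F:0, G:0)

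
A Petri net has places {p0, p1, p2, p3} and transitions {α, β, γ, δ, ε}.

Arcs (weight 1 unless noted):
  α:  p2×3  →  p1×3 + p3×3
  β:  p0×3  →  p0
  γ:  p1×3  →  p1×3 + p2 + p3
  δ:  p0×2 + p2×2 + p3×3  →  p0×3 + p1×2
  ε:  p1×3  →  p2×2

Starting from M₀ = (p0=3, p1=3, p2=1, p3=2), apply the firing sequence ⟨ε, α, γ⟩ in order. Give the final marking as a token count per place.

step 1: fire ε:  (p0=3, p1=3, p2=1, p3=2) → (p0=3, p1=0, p2=3, p3=2)
step 2: fire α:  (p0=3, p1=0, p2=3, p3=2) → (p0=3, p1=3, p2=0, p3=5)
step 3: fire γ:  (p0=3, p1=3, p2=0, p3=5) → (p0=3, p1=3, p2=1, p3=6)

(p0=3, p1=3, p2=1, p3=6)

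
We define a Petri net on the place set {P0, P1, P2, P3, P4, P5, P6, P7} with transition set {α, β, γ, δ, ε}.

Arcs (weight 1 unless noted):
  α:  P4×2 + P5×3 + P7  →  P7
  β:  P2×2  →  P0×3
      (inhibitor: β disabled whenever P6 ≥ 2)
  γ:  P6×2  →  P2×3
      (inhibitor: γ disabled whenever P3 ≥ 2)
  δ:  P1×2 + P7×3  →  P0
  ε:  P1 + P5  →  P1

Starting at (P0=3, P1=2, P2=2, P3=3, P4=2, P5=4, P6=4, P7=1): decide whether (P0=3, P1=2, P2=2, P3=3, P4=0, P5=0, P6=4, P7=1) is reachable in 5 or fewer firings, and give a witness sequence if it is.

step 1: fire α:  (P0=3, P1=2, P2=2, P3=3, P4=2, P5=4, P6=4, P7=1) → (P0=3, P1=2, P2=2, P3=3, P4=0, P5=1, P6=4, P7=1)
step 2: fire ε:  (P0=3, P1=2, P2=2, P3=3, P4=0, P5=1, P6=4, P7=1) → (P0=3, P1=2, P2=2, P3=3, P4=0, P5=0, P6=4, P7=1)

YES — reachable via ⟨α, ε⟩ (2 firings)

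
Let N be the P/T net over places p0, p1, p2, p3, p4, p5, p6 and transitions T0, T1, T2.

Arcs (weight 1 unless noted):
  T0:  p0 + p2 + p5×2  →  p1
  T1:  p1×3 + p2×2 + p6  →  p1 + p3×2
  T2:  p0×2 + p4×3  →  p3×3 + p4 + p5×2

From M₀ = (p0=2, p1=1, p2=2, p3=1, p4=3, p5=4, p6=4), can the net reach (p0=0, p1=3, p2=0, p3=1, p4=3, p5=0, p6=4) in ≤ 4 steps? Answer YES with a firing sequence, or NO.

step 1: fire T0:  (p0=2, p1=1, p2=2, p3=1, p4=3, p5=4, p6=4) → (p0=1, p1=2, p2=1, p3=1, p4=3, p5=2, p6=4)
step 2: fire T0:  (p0=1, p1=2, p2=1, p3=1, p4=3, p5=2, p6=4) → (p0=0, p1=3, p2=0, p3=1, p4=3, p5=0, p6=4)

YES — reachable via ⟨T0, T0⟩ (2 firings)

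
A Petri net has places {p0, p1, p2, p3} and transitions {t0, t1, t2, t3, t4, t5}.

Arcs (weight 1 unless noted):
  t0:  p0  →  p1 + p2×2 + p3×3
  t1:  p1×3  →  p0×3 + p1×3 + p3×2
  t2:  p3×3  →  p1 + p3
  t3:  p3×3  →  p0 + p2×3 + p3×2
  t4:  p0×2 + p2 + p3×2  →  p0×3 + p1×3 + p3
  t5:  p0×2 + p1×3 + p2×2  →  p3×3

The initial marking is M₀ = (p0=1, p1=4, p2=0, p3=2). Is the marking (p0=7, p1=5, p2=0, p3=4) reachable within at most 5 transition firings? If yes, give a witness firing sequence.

YES — reachable via ⟨t1, t1, t2⟩ (3 firings)

step 1: fire t1:  (p0=1, p1=4, p2=0, p3=2) → (p0=4, p1=4, p2=0, p3=4)
step 2: fire t1:  (p0=4, p1=4, p2=0, p3=4) → (p0=7, p1=4, p2=0, p3=6)
step 3: fire t2:  (p0=7, p1=4, p2=0, p3=6) → (p0=7, p1=5, p2=0, p3=4)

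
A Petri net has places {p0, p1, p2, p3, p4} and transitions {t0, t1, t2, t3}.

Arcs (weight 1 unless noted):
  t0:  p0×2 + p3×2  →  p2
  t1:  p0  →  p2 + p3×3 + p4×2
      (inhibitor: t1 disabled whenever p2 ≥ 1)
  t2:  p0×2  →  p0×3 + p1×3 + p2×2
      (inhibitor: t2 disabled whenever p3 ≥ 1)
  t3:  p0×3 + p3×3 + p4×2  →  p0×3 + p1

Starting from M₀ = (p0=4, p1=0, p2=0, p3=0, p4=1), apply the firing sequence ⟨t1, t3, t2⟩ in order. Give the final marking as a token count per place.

step 1: fire t1:  (p0=4, p1=0, p2=0, p3=0, p4=1) → (p0=3, p1=0, p2=1, p3=3, p4=3)
step 2: fire t3:  (p0=3, p1=0, p2=1, p3=3, p4=3) → (p0=3, p1=1, p2=1, p3=0, p4=1)
step 3: fire t2:  (p0=3, p1=1, p2=1, p3=0, p4=1) → (p0=4, p1=4, p2=3, p3=0, p4=1)

(p0=4, p1=4, p2=3, p3=0, p4=1)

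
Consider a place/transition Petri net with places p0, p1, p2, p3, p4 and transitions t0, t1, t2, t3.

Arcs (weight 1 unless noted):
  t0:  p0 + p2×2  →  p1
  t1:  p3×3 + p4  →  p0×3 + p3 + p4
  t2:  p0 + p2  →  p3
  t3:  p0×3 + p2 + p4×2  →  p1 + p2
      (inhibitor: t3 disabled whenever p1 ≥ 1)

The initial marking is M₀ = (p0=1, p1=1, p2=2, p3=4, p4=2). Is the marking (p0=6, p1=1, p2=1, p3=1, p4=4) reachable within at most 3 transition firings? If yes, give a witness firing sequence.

NO — not reachable within 3 firings

depth 0: 1 marking
depth 1: 4 markings reached so far
depth 2: 6 markings reached so far
depth 3: 8 markings reached so far
target is not among the 8 markings reachable within 3 steps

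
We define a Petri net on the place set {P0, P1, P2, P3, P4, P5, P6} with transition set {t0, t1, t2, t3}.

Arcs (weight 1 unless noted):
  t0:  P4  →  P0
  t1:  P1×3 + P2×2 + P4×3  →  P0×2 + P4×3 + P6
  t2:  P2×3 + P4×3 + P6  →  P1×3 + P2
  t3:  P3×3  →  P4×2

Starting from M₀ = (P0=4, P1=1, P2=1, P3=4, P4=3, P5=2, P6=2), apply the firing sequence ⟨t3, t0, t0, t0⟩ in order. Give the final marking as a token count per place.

step 1: fire t3:  (P0=4, P1=1, P2=1, P3=4, P4=3, P5=2, P6=2) → (P0=4, P1=1, P2=1, P3=1, P4=5, P5=2, P6=2)
step 2: fire t0:  (P0=4, P1=1, P2=1, P3=1, P4=5, P5=2, P6=2) → (P0=5, P1=1, P2=1, P3=1, P4=4, P5=2, P6=2)
step 3: fire t0:  (P0=5, P1=1, P2=1, P3=1, P4=4, P5=2, P6=2) → (P0=6, P1=1, P2=1, P3=1, P4=3, P5=2, P6=2)
step 4: fire t0:  (P0=6, P1=1, P2=1, P3=1, P4=3, P5=2, P6=2) → (P0=7, P1=1, P2=1, P3=1, P4=2, P5=2, P6=2)

(P0=7, P1=1, P2=1, P3=1, P4=2, P5=2, P6=2)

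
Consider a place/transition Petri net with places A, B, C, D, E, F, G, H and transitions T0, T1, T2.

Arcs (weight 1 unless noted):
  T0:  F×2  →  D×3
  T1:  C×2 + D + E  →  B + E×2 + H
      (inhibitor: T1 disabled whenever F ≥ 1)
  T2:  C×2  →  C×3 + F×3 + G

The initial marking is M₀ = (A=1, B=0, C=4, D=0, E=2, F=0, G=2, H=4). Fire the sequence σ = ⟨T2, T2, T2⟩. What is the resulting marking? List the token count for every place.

step 1: fire T2:  (A=1, B=0, C=4, D=0, E=2, F=0, G=2, H=4) → (A=1, B=0, C=5, D=0, E=2, F=3, G=3, H=4)
step 2: fire T2:  (A=1, B=0, C=5, D=0, E=2, F=3, G=3, H=4) → (A=1, B=0, C=6, D=0, E=2, F=6, G=4, H=4)
step 3: fire T2:  (A=1, B=0, C=6, D=0, E=2, F=6, G=4, H=4) → (A=1, B=0, C=7, D=0, E=2, F=9, G=5, H=4)

(A=1, B=0, C=7, D=0, E=2, F=9, G=5, H=4)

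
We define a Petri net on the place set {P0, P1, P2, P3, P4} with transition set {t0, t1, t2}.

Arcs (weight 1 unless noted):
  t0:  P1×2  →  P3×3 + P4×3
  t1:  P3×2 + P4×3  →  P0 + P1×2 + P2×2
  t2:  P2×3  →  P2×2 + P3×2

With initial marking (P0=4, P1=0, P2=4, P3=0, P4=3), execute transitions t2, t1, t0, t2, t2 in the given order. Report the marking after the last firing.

step 1: fire t2:  (P0=4, P1=0, P2=4, P3=0, P4=3) → (P0=4, P1=0, P2=3, P3=2, P4=3)
step 2: fire t1:  (P0=4, P1=0, P2=3, P3=2, P4=3) → (P0=5, P1=2, P2=5, P3=0, P4=0)
step 3: fire t0:  (P0=5, P1=2, P2=5, P3=0, P4=0) → (P0=5, P1=0, P2=5, P3=3, P4=3)
step 4: fire t2:  (P0=5, P1=0, P2=5, P3=3, P4=3) → (P0=5, P1=0, P2=4, P3=5, P4=3)
step 5: fire t2:  (P0=5, P1=0, P2=4, P3=5, P4=3) → (P0=5, P1=0, P2=3, P3=7, P4=3)

(P0=5, P1=0, P2=3, P3=7, P4=3)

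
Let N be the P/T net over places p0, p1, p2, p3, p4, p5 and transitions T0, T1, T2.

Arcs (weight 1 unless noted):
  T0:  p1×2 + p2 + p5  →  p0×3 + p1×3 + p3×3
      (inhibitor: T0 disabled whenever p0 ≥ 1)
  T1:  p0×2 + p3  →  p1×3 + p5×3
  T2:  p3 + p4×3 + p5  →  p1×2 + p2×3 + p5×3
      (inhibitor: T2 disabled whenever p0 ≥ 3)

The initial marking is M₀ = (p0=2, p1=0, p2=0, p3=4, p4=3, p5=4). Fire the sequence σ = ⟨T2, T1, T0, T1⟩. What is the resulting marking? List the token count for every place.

step 1: fire T2:  (p0=2, p1=0, p2=0, p3=4, p4=3, p5=4) → (p0=2, p1=2, p2=3, p3=3, p4=0, p5=6)
step 2: fire T1:  (p0=2, p1=2, p2=3, p3=3, p4=0, p5=6) → (p0=0, p1=5, p2=3, p3=2, p4=0, p5=9)
step 3: fire T0:  (p0=0, p1=5, p2=3, p3=2, p4=0, p5=9) → (p0=3, p1=6, p2=2, p3=5, p4=0, p5=8)
step 4: fire T1:  (p0=3, p1=6, p2=2, p3=5, p4=0, p5=8) → (p0=1, p1=9, p2=2, p3=4, p4=0, p5=11)

(p0=1, p1=9, p2=2, p3=4, p4=0, p5=11)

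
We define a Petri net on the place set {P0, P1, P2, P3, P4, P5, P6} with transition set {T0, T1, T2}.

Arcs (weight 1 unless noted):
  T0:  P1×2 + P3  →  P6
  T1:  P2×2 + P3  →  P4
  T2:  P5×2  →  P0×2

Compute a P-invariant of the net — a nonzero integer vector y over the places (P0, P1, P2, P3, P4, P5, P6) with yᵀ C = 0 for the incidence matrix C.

Incidence matrix C (rows=places, cols=transitions):
       T0   T1   T2
   P0   0    0    2
   P1  -2    0    0
   P2   0   -2    0
   P3  -1   -1    0
   P4   0    1    0
   P5   0    0   -2
   P6   1    0    0

Candidate y = [0, 1, 1, -2, 0, 0, 0]; check y·C column-wise:
  col T0: 1·-2 + 1·0 + -2·-1 + 0·1 = 0
  col T1: 1·0 + 1·-2 + -2·-1 + 0·1 = 0
  col T2: 0·2 + 1·0 + 1·0 + -2·0 + 0·-2 = 0

y = (P0:0, P1:1, P2:1, P3:-2, P4:0, P5:0, P6:0)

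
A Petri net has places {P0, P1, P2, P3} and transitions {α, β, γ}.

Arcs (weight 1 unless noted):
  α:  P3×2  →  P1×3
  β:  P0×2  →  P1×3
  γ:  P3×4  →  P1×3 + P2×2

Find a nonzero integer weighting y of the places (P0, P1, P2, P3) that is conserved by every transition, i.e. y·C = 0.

y = (P0:3, P1:2, P2:3, P3:3)

Incidence matrix C (rows=places, cols=transitions):
        α    β    γ
   P0   0   -2    0
   P1   3    3    3
   P2   0    0    2
   P3  -2    0   -4

Candidate y = [3, 2, 3, 3]; check y·C column-wise:
  col α: 3·0 + 2·3 + 3·0 + 3·-2 = 0
  col β: 3·-2 + 2·3 + 3·0 + 3·0 = 0
  col γ: 3·0 + 2·3 + 3·2 + 3·-4 = 0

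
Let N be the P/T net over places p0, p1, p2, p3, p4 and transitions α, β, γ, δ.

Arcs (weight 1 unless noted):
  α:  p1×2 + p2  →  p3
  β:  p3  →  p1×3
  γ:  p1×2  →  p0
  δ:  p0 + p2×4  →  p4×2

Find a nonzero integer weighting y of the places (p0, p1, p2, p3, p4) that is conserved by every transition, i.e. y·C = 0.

Incidence matrix C (rows=places, cols=transitions):
        α    β    γ    δ
   p0   0    0    1   -1
   p1  -2    3   -2    0
   p2  -1    0    0   -4
   p3   1   -1    0    0
   p4   0    0    0    2

Candidate y = [2, 1, 1, 3, 3]; check y·C column-wise:
  col α: 2·0 + 1·-2 + 1·-1 + 3·1 + 3·0 = 0
  col β: 2·0 + 1·3 + 1·0 + 3·-1 + 3·0 = 0
  col γ: 2·1 + 1·-2 + 1·0 + 3·0 + 3·0 = 0
  col δ: 2·-1 + 1·0 + 1·-4 + 3·0 + 3·2 = 0

y = (p0:2, p1:1, p2:1, p3:3, p4:3)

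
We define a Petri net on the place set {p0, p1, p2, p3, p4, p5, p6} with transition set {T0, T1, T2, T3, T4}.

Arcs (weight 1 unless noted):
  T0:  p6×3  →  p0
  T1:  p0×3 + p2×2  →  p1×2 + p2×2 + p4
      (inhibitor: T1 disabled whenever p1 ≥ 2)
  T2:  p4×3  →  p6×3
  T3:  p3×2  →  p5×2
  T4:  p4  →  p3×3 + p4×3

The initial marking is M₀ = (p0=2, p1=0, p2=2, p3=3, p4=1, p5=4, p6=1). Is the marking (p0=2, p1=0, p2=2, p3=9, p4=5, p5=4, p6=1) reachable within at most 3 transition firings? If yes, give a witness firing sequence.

step 1: fire T4:  (p0=2, p1=0, p2=2, p3=3, p4=1, p5=4, p6=1) → (p0=2, p1=0, p2=2, p3=6, p4=3, p5=4, p6=1)
step 2: fire T4:  (p0=2, p1=0, p2=2, p3=6, p4=3, p5=4, p6=1) → (p0=2, p1=0, p2=2, p3=9, p4=5, p5=4, p6=1)

YES — reachable via ⟨T4, T4⟩ (2 firings)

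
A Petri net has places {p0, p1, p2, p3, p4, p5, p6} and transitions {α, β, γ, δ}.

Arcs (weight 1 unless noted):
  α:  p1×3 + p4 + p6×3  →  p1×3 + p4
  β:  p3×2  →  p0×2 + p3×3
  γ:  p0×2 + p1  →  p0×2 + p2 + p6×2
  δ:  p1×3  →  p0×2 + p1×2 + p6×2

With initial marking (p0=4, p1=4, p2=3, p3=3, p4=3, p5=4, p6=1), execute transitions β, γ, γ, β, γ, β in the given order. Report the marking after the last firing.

step 1: fire β:  (p0=4, p1=4, p2=3, p3=3, p4=3, p5=4, p6=1) → (p0=6, p1=4, p2=3, p3=4, p4=3, p5=4, p6=1)
step 2: fire γ:  (p0=6, p1=4, p2=3, p3=4, p4=3, p5=4, p6=1) → (p0=6, p1=3, p2=4, p3=4, p4=3, p5=4, p6=3)
step 3: fire γ:  (p0=6, p1=3, p2=4, p3=4, p4=3, p5=4, p6=3) → (p0=6, p1=2, p2=5, p3=4, p4=3, p5=4, p6=5)
step 4: fire β:  (p0=6, p1=2, p2=5, p3=4, p4=3, p5=4, p6=5) → (p0=8, p1=2, p2=5, p3=5, p4=3, p5=4, p6=5)
step 5: fire γ:  (p0=8, p1=2, p2=5, p3=5, p4=3, p5=4, p6=5) → (p0=8, p1=1, p2=6, p3=5, p4=3, p5=4, p6=7)
step 6: fire β:  (p0=8, p1=1, p2=6, p3=5, p4=3, p5=4, p6=7) → (p0=10, p1=1, p2=6, p3=6, p4=3, p5=4, p6=7)

(p0=10, p1=1, p2=6, p3=6, p4=3, p5=4, p6=7)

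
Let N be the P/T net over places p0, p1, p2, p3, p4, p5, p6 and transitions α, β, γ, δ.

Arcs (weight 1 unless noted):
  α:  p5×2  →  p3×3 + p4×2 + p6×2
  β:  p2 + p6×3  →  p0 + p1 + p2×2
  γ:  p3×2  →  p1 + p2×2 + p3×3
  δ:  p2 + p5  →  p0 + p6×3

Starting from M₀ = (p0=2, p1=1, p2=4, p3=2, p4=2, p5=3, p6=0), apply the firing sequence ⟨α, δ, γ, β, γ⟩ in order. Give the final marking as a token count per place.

step 1: fire α:  (p0=2, p1=1, p2=4, p3=2, p4=2, p5=3, p6=0) → (p0=2, p1=1, p2=4, p3=5, p4=4, p5=1, p6=2)
step 2: fire δ:  (p0=2, p1=1, p2=4, p3=5, p4=4, p5=1, p6=2) → (p0=3, p1=1, p2=3, p3=5, p4=4, p5=0, p6=5)
step 3: fire γ:  (p0=3, p1=1, p2=3, p3=5, p4=4, p5=0, p6=5) → (p0=3, p1=2, p2=5, p3=6, p4=4, p5=0, p6=5)
step 4: fire β:  (p0=3, p1=2, p2=5, p3=6, p4=4, p5=0, p6=5) → (p0=4, p1=3, p2=6, p3=6, p4=4, p5=0, p6=2)
step 5: fire γ:  (p0=4, p1=3, p2=6, p3=6, p4=4, p5=0, p6=2) → (p0=4, p1=4, p2=8, p3=7, p4=4, p5=0, p6=2)

(p0=4, p1=4, p2=8, p3=7, p4=4, p5=0, p6=2)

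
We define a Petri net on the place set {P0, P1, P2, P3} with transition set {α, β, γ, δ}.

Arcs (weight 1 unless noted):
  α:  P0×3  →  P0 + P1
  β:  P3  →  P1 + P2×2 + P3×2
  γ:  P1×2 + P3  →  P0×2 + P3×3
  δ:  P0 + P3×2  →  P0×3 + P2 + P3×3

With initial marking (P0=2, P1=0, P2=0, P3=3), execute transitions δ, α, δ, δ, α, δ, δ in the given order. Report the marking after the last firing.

step 1: fire δ:  (P0=2, P1=0, P2=0, P3=3) → (P0=4, P1=0, P2=1, P3=4)
step 2: fire α:  (P0=4, P1=0, P2=1, P3=4) → (P0=2, P1=1, P2=1, P3=4)
step 3: fire δ:  (P0=2, P1=1, P2=1, P3=4) → (P0=4, P1=1, P2=2, P3=5)
step 4: fire δ:  (P0=4, P1=1, P2=2, P3=5) → (P0=6, P1=1, P2=3, P3=6)
step 5: fire α:  (P0=6, P1=1, P2=3, P3=6) → (P0=4, P1=2, P2=3, P3=6)
step 6: fire δ:  (P0=4, P1=2, P2=3, P3=6) → (P0=6, P1=2, P2=4, P3=7)
step 7: fire δ:  (P0=6, P1=2, P2=4, P3=7) → (P0=8, P1=2, P2=5, P3=8)

(P0=8, P1=2, P2=5, P3=8)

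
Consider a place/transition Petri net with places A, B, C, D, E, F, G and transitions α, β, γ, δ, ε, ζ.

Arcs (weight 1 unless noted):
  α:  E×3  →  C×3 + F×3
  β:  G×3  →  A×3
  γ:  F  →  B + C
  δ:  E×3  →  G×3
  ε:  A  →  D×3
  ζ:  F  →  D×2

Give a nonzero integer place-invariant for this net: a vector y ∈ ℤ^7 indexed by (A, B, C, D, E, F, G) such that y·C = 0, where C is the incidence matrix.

y = (A:3, B:1, C:1, D:1, E:3, F:2, G:3)

Incidence matrix C (rows=places, cols=transitions):
        α    β    γ    δ    ε    ζ
    A   0    3    0    0   -1    0
    B   0    0    1    0    0    0
    C   3    0    1    0    0    0
    D   0    0    0    0    3    2
    E  -3    0    0   -3    0    0
    F   3    0   -1    0    0   -1
    G   0   -3    0    3    0    0

Candidate y = [3, 1, 1, 1, 3, 2, 3]; check y·C column-wise:
  col α: 3·0 + 1·0 + 1·3 + 1·0 + 3·-3 + 2·3 + 3·0 = 0
  col β: 3·3 + 1·0 + 1·0 + 1·0 + 3·0 + 2·0 + 3·-3 = 0
  col γ: 3·0 + 1·1 + 1·1 + 1·0 + 3·0 + 2·-1 + 3·0 = 0
  col δ: 3·0 + 1·0 + 1·0 + 1·0 + 3·-3 + 2·0 + 3·3 = 0
  col ε: 3·-1 + 1·0 + 1·0 + 1·3 + 3·0 + 2·0 + 3·0 = 0
  col ζ: 3·0 + 1·0 + 1·0 + 1·2 + 3·0 + 2·-1 + 3·0 = 0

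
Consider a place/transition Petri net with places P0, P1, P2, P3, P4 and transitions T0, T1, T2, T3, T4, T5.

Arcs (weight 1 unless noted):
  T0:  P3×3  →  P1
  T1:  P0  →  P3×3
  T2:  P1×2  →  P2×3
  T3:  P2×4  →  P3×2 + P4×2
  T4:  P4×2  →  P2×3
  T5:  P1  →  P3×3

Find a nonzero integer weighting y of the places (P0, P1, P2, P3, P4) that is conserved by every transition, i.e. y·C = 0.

y = (P0:3, P1:3, P2:2, P3:1, P4:3)

Incidence matrix C (rows=places, cols=transitions):
       T0   T1   T2   T3   T4   T5
   P0   0   -1    0    0    0    0
   P1   1    0   -2    0    0   -1
   P2   0    0    3   -4    3    0
   P3  -3    3    0    2    0    3
   P4   0    0    0    2   -2    0

Candidate y = [3, 3, 2, 1, 3]; check y·C column-wise:
  col T0: 3·0 + 3·1 + 2·0 + 1·-3 + 3·0 = 0
  col T1: 3·-1 + 3·0 + 2·0 + 1·3 + 3·0 = 0
  col T2: 3·0 + 3·-2 + 2·3 + 1·0 + 3·0 = 0
  col T3: 3·0 + 3·0 + 2·-4 + 1·2 + 3·2 = 0
  col T4: 3·0 + 3·0 + 2·3 + 1·0 + 3·-2 = 0
  col T5: 3·0 + 3·-1 + 2·0 + 1·3 + 3·0 = 0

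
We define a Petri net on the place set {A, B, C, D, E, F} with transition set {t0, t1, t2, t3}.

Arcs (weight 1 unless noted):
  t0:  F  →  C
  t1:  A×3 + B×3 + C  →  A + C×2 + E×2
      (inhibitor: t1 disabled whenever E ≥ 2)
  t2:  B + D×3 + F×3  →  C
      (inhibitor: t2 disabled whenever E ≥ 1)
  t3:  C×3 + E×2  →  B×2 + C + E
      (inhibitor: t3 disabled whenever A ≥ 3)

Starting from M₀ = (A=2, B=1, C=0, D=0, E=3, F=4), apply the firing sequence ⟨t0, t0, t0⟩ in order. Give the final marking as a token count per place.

(A=2, B=1, C=3, D=0, E=3, F=1)

step 1: fire t0:  (A=2, B=1, C=0, D=0, E=3, F=4) → (A=2, B=1, C=1, D=0, E=3, F=3)
step 2: fire t0:  (A=2, B=1, C=1, D=0, E=3, F=3) → (A=2, B=1, C=2, D=0, E=3, F=2)
step 3: fire t0:  (A=2, B=1, C=2, D=0, E=3, F=2) → (A=2, B=1, C=3, D=0, E=3, F=1)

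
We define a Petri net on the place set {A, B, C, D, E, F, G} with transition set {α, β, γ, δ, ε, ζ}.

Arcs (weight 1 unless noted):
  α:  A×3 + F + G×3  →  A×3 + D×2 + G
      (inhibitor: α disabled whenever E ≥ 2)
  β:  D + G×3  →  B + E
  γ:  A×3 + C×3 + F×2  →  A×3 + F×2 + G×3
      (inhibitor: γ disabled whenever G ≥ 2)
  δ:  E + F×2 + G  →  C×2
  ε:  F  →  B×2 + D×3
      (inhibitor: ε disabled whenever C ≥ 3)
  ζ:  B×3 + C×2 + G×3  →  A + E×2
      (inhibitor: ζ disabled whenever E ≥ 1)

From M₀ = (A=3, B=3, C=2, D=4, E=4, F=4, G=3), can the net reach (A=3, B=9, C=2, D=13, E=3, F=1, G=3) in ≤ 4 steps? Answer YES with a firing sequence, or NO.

depth 0: 1 marking
depth 1: 4 markings reached so far
depth 2: 8 markings reached so far
depth 3: 11 markings reached so far
depth 4: 13 markings reached so far
target is not among the 13 markings reachable within 4 steps

NO — not reachable within 4 firings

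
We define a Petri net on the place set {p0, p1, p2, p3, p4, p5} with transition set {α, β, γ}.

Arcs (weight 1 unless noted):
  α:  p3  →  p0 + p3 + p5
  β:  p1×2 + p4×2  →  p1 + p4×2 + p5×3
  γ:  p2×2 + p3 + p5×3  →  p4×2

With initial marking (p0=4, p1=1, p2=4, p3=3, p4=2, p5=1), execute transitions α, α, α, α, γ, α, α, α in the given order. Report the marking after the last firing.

(p0=11, p1=1, p2=2, p3=2, p4=4, p5=5)

step 1: fire α:  (p0=4, p1=1, p2=4, p3=3, p4=2, p5=1) → (p0=5, p1=1, p2=4, p3=3, p4=2, p5=2)
step 2: fire α:  (p0=5, p1=1, p2=4, p3=3, p4=2, p5=2) → (p0=6, p1=1, p2=4, p3=3, p4=2, p5=3)
step 3: fire α:  (p0=6, p1=1, p2=4, p3=3, p4=2, p5=3) → (p0=7, p1=1, p2=4, p3=3, p4=2, p5=4)
step 4: fire α:  (p0=7, p1=1, p2=4, p3=3, p4=2, p5=4) → (p0=8, p1=1, p2=4, p3=3, p4=2, p5=5)
step 5: fire γ:  (p0=8, p1=1, p2=4, p3=3, p4=2, p5=5) → (p0=8, p1=1, p2=2, p3=2, p4=4, p5=2)
step 6: fire α:  (p0=8, p1=1, p2=2, p3=2, p4=4, p5=2) → (p0=9, p1=1, p2=2, p3=2, p4=4, p5=3)
step 7: fire α:  (p0=9, p1=1, p2=2, p3=2, p4=4, p5=3) → (p0=10, p1=1, p2=2, p3=2, p4=4, p5=4)
step 8: fire α:  (p0=10, p1=1, p2=2, p3=2, p4=4, p5=4) → (p0=11, p1=1, p2=2, p3=2, p4=4, p5=5)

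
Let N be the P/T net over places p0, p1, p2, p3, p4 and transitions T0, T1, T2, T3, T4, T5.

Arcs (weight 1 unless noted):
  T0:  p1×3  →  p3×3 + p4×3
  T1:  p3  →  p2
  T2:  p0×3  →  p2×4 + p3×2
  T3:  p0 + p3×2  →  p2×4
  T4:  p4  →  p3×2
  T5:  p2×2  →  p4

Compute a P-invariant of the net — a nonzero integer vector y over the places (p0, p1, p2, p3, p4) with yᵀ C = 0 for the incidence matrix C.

Incidence matrix C (rows=places, cols=transitions):
       T0   T1   T2   T3   T4   T5
   p0   0    0   -3   -1    0    0
   p1  -3    0    0    0    0    0
   p2   0    1    4    4    0   -2
   p3   3   -1    2   -2    2    0
   p4   3    0    0    0   -1    1

Candidate y = [2, 3, 1, 1, 2]; check y·C column-wise:
  col T0: 2·0 + 3·-3 + 1·0 + 1·3 + 2·3 = 0
  col T1: 2·0 + 3·0 + 1·1 + 1·-1 + 2·0 = 0
  col T2: 2·-3 + 3·0 + 1·4 + 1·2 + 2·0 = 0
  col T3: 2·-1 + 3·0 + 1·4 + 1·-2 + 2·0 = 0
  col T4: 2·0 + 3·0 + 1·0 + 1·2 + 2·-1 = 0
  col T5: 2·0 + 3·0 + 1·-2 + 1·0 + 2·1 = 0

y = (p0:2, p1:3, p2:1, p3:1, p4:2)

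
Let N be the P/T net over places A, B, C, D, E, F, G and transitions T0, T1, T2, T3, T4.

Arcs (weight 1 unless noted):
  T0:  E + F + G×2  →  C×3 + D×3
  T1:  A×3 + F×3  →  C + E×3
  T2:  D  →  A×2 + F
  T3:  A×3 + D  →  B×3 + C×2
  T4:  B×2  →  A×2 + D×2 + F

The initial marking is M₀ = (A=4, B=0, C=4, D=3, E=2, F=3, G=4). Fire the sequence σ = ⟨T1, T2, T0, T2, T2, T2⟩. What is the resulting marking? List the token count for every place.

(A=9, B=0, C=8, D=2, E=4, F=3, G=2)

step 1: fire T1:  (A=4, B=0, C=4, D=3, E=2, F=3, G=4) → (A=1, B=0, C=5, D=3, E=5, F=0, G=4)
step 2: fire T2:  (A=1, B=0, C=5, D=3, E=5, F=0, G=4) → (A=3, B=0, C=5, D=2, E=5, F=1, G=4)
step 3: fire T0:  (A=3, B=0, C=5, D=2, E=5, F=1, G=4) → (A=3, B=0, C=8, D=5, E=4, F=0, G=2)
step 4: fire T2:  (A=3, B=0, C=8, D=5, E=4, F=0, G=2) → (A=5, B=0, C=8, D=4, E=4, F=1, G=2)
step 5: fire T2:  (A=5, B=0, C=8, D=4, E=4, F=1, G=2) → (A=7, B=0, C=8, D=3, E=4, F=2, G=2)
step 6: fire T2:  (A=7, B=0, C=8, D=3, E=4, F=2, G=2) → (A=9, B=0, C=8, D=2, E=4, F=3, G=2)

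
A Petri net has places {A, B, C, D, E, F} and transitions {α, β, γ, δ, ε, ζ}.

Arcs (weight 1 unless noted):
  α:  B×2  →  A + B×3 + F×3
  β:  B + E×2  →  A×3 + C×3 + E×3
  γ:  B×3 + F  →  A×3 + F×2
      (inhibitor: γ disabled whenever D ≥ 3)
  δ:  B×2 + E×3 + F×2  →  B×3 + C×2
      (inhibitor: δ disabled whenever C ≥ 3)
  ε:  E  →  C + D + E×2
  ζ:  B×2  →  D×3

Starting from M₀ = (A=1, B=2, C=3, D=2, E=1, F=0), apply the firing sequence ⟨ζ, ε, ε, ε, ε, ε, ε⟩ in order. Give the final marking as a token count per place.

step 1: fire ζ:  (A=1, B=2, C=3, D=2, E=1, F=0) → (A=1, B=0, C=3, D=5, E=1, F=0)
step 2: fire ε:  (A=1, B=0, C=3, D=5, E=1, F=0) → (A=1, B=0, C=4, D=6, E=2, F=0)
step 3: fire ε:  (A=1, B=0, C=4, D=6, E=2, F=0) → (A=1, B=0, C=5, D=7, E=3, F=0)
step 4: fire ε:  (A=1, B=0, C=5, D=7, E=3, F=0) → (A=1, B=0, C=6, D=8, E=4, F=0)
step 5: fire ε:  (A=1, B=0, C=6, D=8, E=4, F=0) → (A=1, B=0, C=7, D=9, E=5, F=0)
step 6: fire ε:  (A=1, B=0, C=7, D=9, E=5, F=0) → (A=1, B=0, C=8, D=10, E=6, F=0)
step 7: fire ε:  (A=1, B=0, C=8, D=10, E=6, F=0) → (A=1, B=0, C=9, D=11, E=7, F=0)

(A=1, B=0, C=9, D=11, E=7, F=0)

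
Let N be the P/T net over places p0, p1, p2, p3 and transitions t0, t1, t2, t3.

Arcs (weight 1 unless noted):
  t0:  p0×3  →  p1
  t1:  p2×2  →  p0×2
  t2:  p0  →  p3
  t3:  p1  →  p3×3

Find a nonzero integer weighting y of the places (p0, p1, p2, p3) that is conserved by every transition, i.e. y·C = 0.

Incidence matrix C (rows=places, cols=transitions):
       t0   t1   t2   t3
   p0  -3    2   -1    0
   p1   1    0    0   -1
   p2   0   -2    0    0
   p3   0    0    1    3

Candidate y = [1, 3, 1, 1]; check y·C column-wise:
  col t0: 1·-3 + 3·1 + 1·0 + 1·0 = 0
  col t1: 1·2 + 3·0 + 1·-2 + 1·0 = 0
  col t2: 1·-1 + 3·0 + 1·0 + 1·1 = 0
  col t3: 1·0 + 3·-1 + 1·0 + 1·3 = 0

y = (p0:1, p1:3, p2:1, p3:1)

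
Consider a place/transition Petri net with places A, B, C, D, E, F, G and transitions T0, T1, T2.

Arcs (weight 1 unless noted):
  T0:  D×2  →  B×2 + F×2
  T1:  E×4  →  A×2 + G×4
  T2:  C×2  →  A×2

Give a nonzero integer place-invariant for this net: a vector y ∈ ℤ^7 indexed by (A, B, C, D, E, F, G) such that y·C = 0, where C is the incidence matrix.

y = (A:0, B:1, C:0, D:1, E:0, F:0, G:0)

Incidence matrix C (rows=places, cols=transitions):
       T0   T1   T2
    A   0    2    2
    B   2    0    0
    C   0    0   -2
    D  -2    0    0
    E   0   -4    0
    F   2    0    0
    G   0    4    0

Candidate y = [0, 1, 0, 1, 0, 0, 0]; check y·C column-wise:
  col T0: 1·2 + 1·-2 + 0·2 = 0
  col T1: 0·2 + 1·0 + 1·0 + 0·-4 + 0·4 = 0
  col T2: 0·2 + 1·0 + 0·-2 + 1·0 = 0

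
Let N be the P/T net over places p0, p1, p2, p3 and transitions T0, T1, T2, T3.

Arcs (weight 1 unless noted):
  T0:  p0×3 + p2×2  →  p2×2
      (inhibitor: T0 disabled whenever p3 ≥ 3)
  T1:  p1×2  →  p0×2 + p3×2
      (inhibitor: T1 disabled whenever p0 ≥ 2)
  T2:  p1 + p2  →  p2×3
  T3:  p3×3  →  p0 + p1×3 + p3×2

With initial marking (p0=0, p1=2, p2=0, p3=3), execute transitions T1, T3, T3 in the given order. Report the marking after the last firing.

(p0=4, p1=6, p2=0, p3=3)

step 1: fire T1:  (p0=0, p1=2, p2=0, p3=3) → (p0=2, p1=0, p2=0, p3=5)
step 2: fire T3:  (p0=2, p1=0, p2=0, p3=5) → (p0=3, p1=3, p2=0, p3=4)
step 3: fire T3:  (p0=3, p1=3, p2=0, p3=4) → (p0=4, p1=6, p2=0, p3=3)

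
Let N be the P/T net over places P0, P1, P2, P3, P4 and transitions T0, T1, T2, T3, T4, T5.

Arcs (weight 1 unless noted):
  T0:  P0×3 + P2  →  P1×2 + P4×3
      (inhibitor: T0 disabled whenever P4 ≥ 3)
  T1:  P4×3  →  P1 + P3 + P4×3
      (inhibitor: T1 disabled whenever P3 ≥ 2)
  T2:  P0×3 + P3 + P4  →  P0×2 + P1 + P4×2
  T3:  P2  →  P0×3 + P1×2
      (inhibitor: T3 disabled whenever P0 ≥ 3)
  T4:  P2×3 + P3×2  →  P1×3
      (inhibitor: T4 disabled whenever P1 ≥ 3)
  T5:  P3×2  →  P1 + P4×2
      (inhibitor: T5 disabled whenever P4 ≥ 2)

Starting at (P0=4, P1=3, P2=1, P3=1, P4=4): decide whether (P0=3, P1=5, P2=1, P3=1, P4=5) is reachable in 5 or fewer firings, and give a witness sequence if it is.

step 1: fire T1:  (P0=4, P1=3, P2=1, P3=1, P4=4) → (P0=4, P1=4, P2=1, P3=2, P4=4)
step 2: fire T2:  (P0=4, P1=4, P2=1, P3=2, P4=4) → (P0=3, P1=5, P2=1, P3=1, P4=5)

YES — reachable via ⟨T1, T2⟩ (2 firings)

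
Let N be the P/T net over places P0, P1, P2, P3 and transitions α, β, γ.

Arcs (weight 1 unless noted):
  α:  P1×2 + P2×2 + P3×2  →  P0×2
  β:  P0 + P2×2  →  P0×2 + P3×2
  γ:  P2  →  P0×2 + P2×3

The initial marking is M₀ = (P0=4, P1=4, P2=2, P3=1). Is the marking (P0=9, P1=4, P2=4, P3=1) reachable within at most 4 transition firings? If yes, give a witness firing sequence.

depth 0: 1 marking
depth 1: 3 markings reached so far
depth 2: 5 markings reached so far
depth 3: 9 markings reached so far
depth 4: 13 markings reached so far
target is not among the 13 markings reachable within 4 steps

NO — not reachable within 4 firings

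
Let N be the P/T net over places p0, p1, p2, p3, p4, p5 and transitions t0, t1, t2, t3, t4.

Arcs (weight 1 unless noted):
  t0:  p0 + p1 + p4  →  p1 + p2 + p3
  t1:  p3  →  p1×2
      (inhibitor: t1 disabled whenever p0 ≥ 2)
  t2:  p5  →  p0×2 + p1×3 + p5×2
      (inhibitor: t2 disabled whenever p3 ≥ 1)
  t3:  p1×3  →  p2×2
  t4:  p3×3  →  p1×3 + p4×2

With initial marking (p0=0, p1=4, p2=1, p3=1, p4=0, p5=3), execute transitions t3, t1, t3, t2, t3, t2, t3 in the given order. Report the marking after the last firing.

step 1: fire t3:  (p0=0, p1=4, p2=1, p3=1, p4=0, p5=3) → (p0=0, p1=1, p2=3, p3=1, p4=0, p5=3)
step 2: fire t1:  (p0=0, p1=1, p2=3, p3=1, p4=0, p5=3) → (p0=0, p1=3, p2=3, p3=0, p4=0, p5=3)
step 3: fire t3:  (p0=0, p1=3, p2=3, p3=0, p4=0, p5=3) → (p0=0, p1=0, p2=5, p3=0, p4=0, p5=3)
step 4: fire t2:  (p0=0, p1=0, p2=5, p3=0, p4=0, p5=3) → (p0=2, p1=3, p2=5, p3=0, p4=0, p5=4)
step 5: fire t3:  (p0=2, p1=3, p2=5, p3=0, p4=0, p5=4) → (p0=2, p1=0, p2=7, p3=0, p4=0, p5=4)
step 6: fire t2:  (p0=2, p1=0, p2=7, p3=0, p4=0, p5=4) → (p0=4, p1=3, p2=7, p3=0, p4=0, p5=5)
step 7: fire t3:  (p0=4, p1=3, p2=7, p3=0, p4=0, p5=5) → (p0=4, p1=0, p2=9, p3=0, p4=0, p5=5)

(p0=4, p1=0, p2=9, p3=0, p4=0, p5=5)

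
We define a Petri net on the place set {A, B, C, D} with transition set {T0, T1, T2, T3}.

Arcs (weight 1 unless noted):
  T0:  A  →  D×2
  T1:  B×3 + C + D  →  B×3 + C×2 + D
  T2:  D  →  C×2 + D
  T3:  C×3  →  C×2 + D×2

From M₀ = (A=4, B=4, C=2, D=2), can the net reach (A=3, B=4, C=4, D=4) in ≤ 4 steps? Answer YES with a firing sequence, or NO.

YES — reachable via ⟨T0, T2⟩ (2 firings)

step 1: fire T0:  (A=4, B=4, C=2, D=2) → (A=3, B=4, C=2, D=4)
step 2: fire T2:  (A=3, B=4, C=2, D=4) → (A=3, B=4, C=4, D=4)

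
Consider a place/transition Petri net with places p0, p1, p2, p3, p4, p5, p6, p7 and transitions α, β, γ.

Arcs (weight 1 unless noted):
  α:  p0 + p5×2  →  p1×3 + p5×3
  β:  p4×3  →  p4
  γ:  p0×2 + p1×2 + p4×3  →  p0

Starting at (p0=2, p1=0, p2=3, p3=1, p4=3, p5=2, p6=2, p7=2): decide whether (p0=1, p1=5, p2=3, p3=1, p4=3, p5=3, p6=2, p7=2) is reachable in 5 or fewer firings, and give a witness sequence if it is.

NO — not reachable within 5 firings

depth 0: 1 marking
depth 1: 3 markings reached so far
depth 2: 5 markings reached so far
depth 3: 6 markings reached so far
depth 4: 6 markings reached so far
(frontier empty at depth 4; search complete)
target is not among the 6 markings reachable within 5 steps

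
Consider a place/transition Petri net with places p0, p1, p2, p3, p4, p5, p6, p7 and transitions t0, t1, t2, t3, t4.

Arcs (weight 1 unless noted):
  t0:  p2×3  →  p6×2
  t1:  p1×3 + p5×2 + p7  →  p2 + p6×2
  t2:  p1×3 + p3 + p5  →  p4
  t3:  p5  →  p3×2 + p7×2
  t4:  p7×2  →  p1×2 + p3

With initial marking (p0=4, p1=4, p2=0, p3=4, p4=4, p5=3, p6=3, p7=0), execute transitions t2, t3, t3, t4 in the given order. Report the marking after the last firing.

(p0=4, p1=3, p2=0, p3=8, p4=5, p5=0, p6=3, p7=2)

step 1: fire t2:  (p0=4, p1=4, p2=0, p3=4, p4=4, p5=3, p6=3, p7=0) → (p0=4, p1=1, p2=0, p3=3, p4=5, p5=2, p6=3, p7=0)
step 2: fire t3:  (p0=4, p1=1, p2=0, p3=3, p4=5, p5=2, p6=3, p7=0) → (p0=4, p1=1, p2=0, p3=5, p4=5, p5=1, p6=3, p7=2)
step 3: fire t3:  (p0=4, p1=1, p2=0, p3=5, p4=5, p5=1, p6=3, p7=2) → (p0=4, p1=1, p2=0, p3=7, p4=5, p5=0, p6=3, p7=4)
step 4: fire t4:  (p0=4, p1=1, p2=0, p3=7, p4=5, p5=0, p6=3, p7=4) → (p0=4, p1=3, p2=0, p3=8, p4=5, p5=0, p6=3, p7=2)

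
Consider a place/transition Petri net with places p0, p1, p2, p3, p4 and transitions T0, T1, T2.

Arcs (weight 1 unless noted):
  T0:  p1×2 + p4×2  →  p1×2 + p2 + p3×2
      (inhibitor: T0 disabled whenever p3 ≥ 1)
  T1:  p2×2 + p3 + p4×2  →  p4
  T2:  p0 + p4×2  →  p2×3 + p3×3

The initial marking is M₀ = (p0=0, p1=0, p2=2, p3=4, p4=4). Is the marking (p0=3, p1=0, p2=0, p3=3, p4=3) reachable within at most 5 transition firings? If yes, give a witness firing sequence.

NO — not reachable within 5 firings

depth 0: 1 marking
depth 1: 2 markings reached so far
depth 2: 2 markings reached so far
(frontier empty at depth 2; search complete)
target is not among the 2 markings reachable within 5 steps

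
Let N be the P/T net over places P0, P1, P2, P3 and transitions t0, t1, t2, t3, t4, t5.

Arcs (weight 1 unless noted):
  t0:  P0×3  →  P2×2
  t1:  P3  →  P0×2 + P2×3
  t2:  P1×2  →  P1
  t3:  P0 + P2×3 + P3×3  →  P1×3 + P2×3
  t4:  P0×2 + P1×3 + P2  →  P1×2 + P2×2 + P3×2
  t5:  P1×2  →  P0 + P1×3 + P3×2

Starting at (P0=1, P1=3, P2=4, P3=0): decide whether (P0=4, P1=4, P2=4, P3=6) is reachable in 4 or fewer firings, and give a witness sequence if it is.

NO — not reachable within 4 firings

depth 0: 1 marking
depth 1: 3 markings reached so far
depth 2: 8 markings reached so far
depth 3: 20 markings reached so far
depth 4: 46 markings reached so far
target is not among the 46 markings reachable within 4 steps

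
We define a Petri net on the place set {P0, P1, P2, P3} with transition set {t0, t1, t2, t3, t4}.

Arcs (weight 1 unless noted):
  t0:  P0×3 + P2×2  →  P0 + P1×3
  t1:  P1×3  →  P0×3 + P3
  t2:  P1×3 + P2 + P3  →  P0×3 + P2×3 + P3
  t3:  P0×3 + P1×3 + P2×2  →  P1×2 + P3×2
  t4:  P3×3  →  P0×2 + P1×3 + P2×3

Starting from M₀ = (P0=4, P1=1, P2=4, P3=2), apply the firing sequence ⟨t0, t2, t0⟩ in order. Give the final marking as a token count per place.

step 1: fire t0:  (P0=4, P1=1, P2=4, P3=2) → (P0=2, P1=4, P2=2, P3=2)
step 2: fire t2:  (P0=2, P1=4, P2=2, P3=2) → (P0=5, P1=1, P2=4, P3=2)
step 3: fire t0:  (P0=5, P1=1, P2=4, P3=2) → (P0=3, P1=4, P2=2, P3=2)

(P0=3, P1=4, P2=2, P3=2)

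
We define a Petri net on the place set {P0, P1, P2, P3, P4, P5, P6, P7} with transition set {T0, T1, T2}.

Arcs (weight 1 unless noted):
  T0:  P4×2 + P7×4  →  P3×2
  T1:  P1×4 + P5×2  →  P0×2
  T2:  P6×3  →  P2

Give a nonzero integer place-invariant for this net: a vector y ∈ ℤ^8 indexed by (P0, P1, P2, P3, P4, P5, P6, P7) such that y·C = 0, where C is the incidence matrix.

y = (P0:2, P1:1, P2:0, P3:0, P4:0, P5:0, P6:0, P7:0)

Incidence matrix C (rows=places, cols=transitions):
       T0   T1   T2
   P0   0    2    0
   P1   0   -4    0
   P2   0    0    1
   P3   2    0    0
   P4  -2    0    0
   P5   0   -2    0
   P6   0    0   -3
   P7  -4    0    0

Candidate y = [2, 1, 0, 0, 0, 0, 0, 0]; check y·C column-wise:
  col T0: 2·0 + 1·0 + 0·2 + 0·-2 + 0·-4 = 0
  col T1: 2·2 + 1·-4 + 0·-2 = 0
  col T2: 2·0 + 1·0 + 0·1 + 0·-3 = 0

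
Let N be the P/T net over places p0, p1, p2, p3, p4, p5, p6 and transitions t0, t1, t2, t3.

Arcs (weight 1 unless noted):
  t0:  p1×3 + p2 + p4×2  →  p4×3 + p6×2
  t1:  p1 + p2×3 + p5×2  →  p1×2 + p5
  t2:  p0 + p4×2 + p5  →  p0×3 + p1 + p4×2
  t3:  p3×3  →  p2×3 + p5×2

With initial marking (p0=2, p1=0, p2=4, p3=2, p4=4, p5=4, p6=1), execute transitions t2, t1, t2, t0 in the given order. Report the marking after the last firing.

step 1: fire t2:  (p0=2, p1=0, p2=4, p3=2, p4=4, p5=4, p6=1) → (p0=4, p1=1, p2=4, p3=2, p4=4, p5=3, p6=1)
step 2: fire t1:  (p0=4, p1=1, p2=4, p3=2, p4=4, p5=3, p6=1) → (p0=4, p1=2, p2=1, p3=2, p4=4, p5=2, p6=1)
step 3: fire t2:  (p0=4, p1=2, p2=1, p3=2, p4=4, p5=2, p6=1) → (p0=6, p1=3, p2=1, p3=2, p4=4, p5=1, p6=1)
step 4: fire t0:  (p0=6, p1=3, p2=1, p3=2, p4=4, p5=1, p6=1) → (p0=6, p1=0, p2=0, p3=2, p4=5, p5=1, p6=3)

(p0=6, p1=0, p2=0, p3=2, p4=5, p5=1, p6=3)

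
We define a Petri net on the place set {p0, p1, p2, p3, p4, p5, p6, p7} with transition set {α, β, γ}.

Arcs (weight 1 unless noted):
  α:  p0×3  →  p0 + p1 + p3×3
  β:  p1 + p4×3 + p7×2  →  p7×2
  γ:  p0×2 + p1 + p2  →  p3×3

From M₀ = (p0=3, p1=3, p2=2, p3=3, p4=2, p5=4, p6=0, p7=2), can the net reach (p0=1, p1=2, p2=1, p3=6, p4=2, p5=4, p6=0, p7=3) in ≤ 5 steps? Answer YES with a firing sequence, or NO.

depth 0: 1 marking
depth 1: 3 markings reached so far
depth 2: 3 markings reached so far
(frontier empty at depth 2; search complete)
target is not among the 3 markings reachable within 5 steps

NO — not reachable within 5 firings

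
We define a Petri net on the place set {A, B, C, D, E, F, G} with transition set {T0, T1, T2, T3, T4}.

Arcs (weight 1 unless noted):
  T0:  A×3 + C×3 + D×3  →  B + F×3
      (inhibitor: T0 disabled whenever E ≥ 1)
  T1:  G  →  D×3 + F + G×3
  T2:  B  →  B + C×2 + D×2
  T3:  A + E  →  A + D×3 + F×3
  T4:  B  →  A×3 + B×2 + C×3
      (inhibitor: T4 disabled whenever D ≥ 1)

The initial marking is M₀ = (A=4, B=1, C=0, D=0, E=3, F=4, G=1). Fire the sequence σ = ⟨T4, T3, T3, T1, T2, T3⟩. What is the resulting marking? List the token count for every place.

(A=7, B=2, C=5, D=14, E=0, F=14, G=3)

step 1: fire T4:  (A=4, B=1, C=0, D=0, E=3, F=4, G=1) → (A=7, B=2, C=3, D=0, E=3, F=4, G=1)
step 2: fire T3:  (A=7, B=2, C=3, D=0, E=3, F=4, G=1) → (A=7, B=2, C=3, D=3, E=2, F=7, G=1)
step 3: fire T3:  (A=7, B=2, C=3, D=3, E=2, F=7, G=1) → (A=7, B=2, C=3, D=6, E=1, F=10, G=1)
step 4: fire T1:  (A=7, B=2, C=3, D=6, E=1, F=10, G=1) → (A=7, B=2, C=3, D=9, E=1, F=11, G=3)
step 5: fire T2:  (A=7, B=2, C=3, D=9, E=1, F=11, G=3) → (A=7, B=2, C=5, D=11, E=1, F=11, G=3)
step 6: fire T3:  (A=7, B=2, C=5, D=11, E=1, F=11, G=3) → (A=7, B=2, C=5, D=14, E=0, F=14, G=3)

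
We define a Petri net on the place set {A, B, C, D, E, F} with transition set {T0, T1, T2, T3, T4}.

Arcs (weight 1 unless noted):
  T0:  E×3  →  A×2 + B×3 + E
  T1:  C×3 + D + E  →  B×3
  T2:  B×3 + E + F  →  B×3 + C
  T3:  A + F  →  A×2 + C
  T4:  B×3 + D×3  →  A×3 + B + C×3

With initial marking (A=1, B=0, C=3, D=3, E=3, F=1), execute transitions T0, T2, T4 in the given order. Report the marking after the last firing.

step 1: fire T0:  (A=1, B=0, C=3, D=3, E=3, F=1) → (A=3, B=3, C=3, D=3, E=1, F=1)
step 2: fire T2:  (A=3, B=3, C=3, D=3, E=1, F=1) → (A=3, B=3, C=4, D=3, E=0, F=0)
step 3: fire T4:  (A=3, B=3, C=4, D=3, E=0, F=0) → (A=6, B=1, C=7, D=0, E=0, F=0)

(A=6, B=1, C=7, D=0, E=0, F=0)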